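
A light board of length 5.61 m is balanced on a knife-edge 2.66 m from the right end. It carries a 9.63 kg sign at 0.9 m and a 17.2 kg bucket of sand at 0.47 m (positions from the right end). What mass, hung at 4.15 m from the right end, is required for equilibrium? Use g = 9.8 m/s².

m ≈ 36.7 kg

Taking torques about the knife-edge (at 2.66 m from the right end):
Sign: 9.63 × 9.8 = 94.37 N down at 0.9 m → arm 1.76 m, τ = 94.37 × 1.76 = 166.1 N·m clockwise.
Bucket of sand: 17.2 × 9.8 = 168.6 N down at 0.47 m → arm 2.19 m, τ = 168.6 × 2.19 = 369.2 N·m clockwise.
Net moment of known loads = 535.3 N·m clockwise.
An unknown mass m at 4.15 m has arm 1.49 m; its moment is m·g·1.49 counterclockwise.
Στ = 0 ⇒ m × 9.8 × 1.49 = 535.3 ⇒ m = 535.3 / (9.8 × 1.49) = 36.7 kg.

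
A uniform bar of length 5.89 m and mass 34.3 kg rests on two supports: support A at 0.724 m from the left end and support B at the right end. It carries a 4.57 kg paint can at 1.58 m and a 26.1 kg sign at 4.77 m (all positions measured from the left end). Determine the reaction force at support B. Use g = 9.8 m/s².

R_B ≈ 352 N

Sum moments about support A (its reaction then has zero moment arm).
Beam weight: 34.3 × 9.8 = 336.1 N down at 2.945 m → arm 2.221 m, τ = 336.1 × 2.221 = 746.5 N·m clockwise.
Paint can: 4.57 × 9.8 = 44.79 N down at 1.58 m → arm 0.856 m, τ = 44.79 × 0.856 = 38.34 N·m clockwise.
Sign: 26.1 × 9.8 = 255.8 N down at 4.77 m → arm 4.046 m, τ = 255.8 × 4.046 = 1035 N·m clockwise.
Net load moment about support A = 1820 N·m clockwise.
Reaction R at support B is upward at 5.89 m, arm 5.166 m → moment R × 5.166 counterclockwise.
Setting net torque to zero: R × 5.166 = 1820 → R = 352 N.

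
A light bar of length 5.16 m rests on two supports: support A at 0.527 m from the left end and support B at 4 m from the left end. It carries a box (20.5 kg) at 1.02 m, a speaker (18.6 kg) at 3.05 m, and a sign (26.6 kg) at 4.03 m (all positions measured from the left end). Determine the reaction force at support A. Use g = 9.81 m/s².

R_A ≈ 220 N

Sum moments about support B (its reaction then has zero moment arm).
Box: 20.5 × 9.81 = 201.1 N down at 1.02 m → arm 2.98 m, τ = 201.1 × 2.98 = 599.3 N·m counterclockwise.
Speaker: 18.6 × 9.81 = 182.5 N down at 3.05 m → arm 0.95 m, τ = 182.5 × 0.95 = 173.4 N·m counterclockwise.
Sign: 26.6 × 9.81 = 260.9 N down at 4.03 m → arm 0.03 m, τ = 260.9 × 0.03 = 7.827 N·m clockwise.
Net load moment about support B = 764.9 N·m counterclockwise.
Reaction R at support A is upward at 0.527 m, arm 3.473 m → moment R × 3.473 clockwise.
Setting net torque to zero: R × 3.473 = 764.9 → R = 220 N.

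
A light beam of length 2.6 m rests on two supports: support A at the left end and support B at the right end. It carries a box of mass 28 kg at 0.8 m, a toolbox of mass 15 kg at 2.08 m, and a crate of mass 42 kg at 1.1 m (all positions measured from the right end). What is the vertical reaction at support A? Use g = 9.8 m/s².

Taking torques about support B:
Box: 28 × 9.8 = 274.4 N down at 0.8 m → arm 0.8 m, τ = 274.4 × 0.8 = 219.5 N·m counterclockwise.
Toolbox: 15 × 9.8 = 147 N down at 2.08 m → arm 2.08 m, τ = 147 × 2.08 = 305.8 N·m counterclockwise.
Crate: 42 × 9.8 = 411.6 N down at 1.1 m → arm 1.1 m, τ = 411.6 × 1.1 = 452.8 N·m counterclockwise.
Net load moment about support B = 978.1 N·m counterclockwise.
Reaction R at support A is upward at 2.6 m, arm 2.6 m → moment R × 2.6 clockwise.
Balancing moments: R × 2.6 = 978.1, giving R = 376 N.

R_A ≈ 376 N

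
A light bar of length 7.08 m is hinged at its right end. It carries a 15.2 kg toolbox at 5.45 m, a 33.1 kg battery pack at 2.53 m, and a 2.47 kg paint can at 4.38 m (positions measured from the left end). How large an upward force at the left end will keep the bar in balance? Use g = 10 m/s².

F ≈ 257 N

About the right end:
Toolbox: 15.2 × 10 = 152 N down at 5.45 m → arm 1.63 m, τ = 152 × 1.63 = 247.8 N·m counterclockwise.
Battery pack: 33.1 × 10 = 331 N down at 2.53 m → arm 4.55 m, τ = 331 × 4.55 = 1506 N·m counterclockwise.
Paint can: 2.47 × 10 = 24.7 N down at 4.38 m → arm 2.7 m, τ = 24.7 × 2.7 = 66.69 N·m counterclockwise.
Net moment of the loads = 1820 N·m counterclockwise.
The upward force F acts at the left end, arm 7.08 m, giving F × 7.08 clockwise.
Setting net torque to zero: F × 7.08 = 1820 → F = 1820 / 7.08 = 257 N.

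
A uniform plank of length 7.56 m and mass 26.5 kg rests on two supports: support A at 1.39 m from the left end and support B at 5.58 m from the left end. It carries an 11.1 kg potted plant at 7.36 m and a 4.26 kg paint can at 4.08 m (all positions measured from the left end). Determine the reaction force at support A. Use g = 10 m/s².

R_A ≈ 81.9 N

About support B:
Beam weight: 26.5 × 10 = 265 N down at 3.78 m → arm 1.8 m, τ = 265 × 1.8 = 477 N·m counterclockwise.
Potted plant: 11.1 × 10 = 111 N down at 7.36 m → arm 1.78 m, τ = 111 × 1.78 = 197.6 N·m clockwise.
Paint can: 4.26 × 10 = 42.6 N down at 4.08 m → arm 1.5 m, τ = 42.6 × 1.5 = 63.9 N·m counterclockwise.
Net load moment about support B = 343.3 N·m counterclockwise.
Reaction R at support A is upward at 1.39 m, arm 4.19 m → moment R × 4.19 clockwise.
For rotational equilibrium, R × 4.19 = 343.3, so R = 81.9 N.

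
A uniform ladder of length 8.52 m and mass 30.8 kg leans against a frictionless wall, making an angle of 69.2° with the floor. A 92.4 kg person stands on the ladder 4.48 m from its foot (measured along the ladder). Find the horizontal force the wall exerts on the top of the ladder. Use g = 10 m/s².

N_wall ≈ 243 N

Choose the foot of the ladder as the axis so the floor normal and friction both act there and drop out.
Ladder weight 30.8×10 = 308 N acts at 4.26 m along the ladder; its horizontal arm is 4.26·cos69.2° = 1.513 m → τ = 466 N·m clockwise.
Person: 92.4×10 = 924 N at 4.48 m → arm 1.591 m → τ = 1470 N·m clockwise.
Wall normal N acts horizontally at the top; its moment arm is the height L sinθ = 8.52·sin69.2° = 7.965 m, counterclockwise.
Setting net torque to zero: N × 7.965 = 1936 → N = 243 N.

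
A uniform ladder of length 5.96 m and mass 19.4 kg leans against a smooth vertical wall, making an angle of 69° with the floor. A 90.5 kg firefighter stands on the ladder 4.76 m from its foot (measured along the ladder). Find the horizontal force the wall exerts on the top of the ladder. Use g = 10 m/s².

N_wall ≈ 315 N

Take moments about the foot of the ladder.
Ladder weight 19.4×10 = 194 N acts at 2.98 m along the ladder; its horizontal arm is 2.98·cos69° = 1.068 m → τ = 207.2 N·m clockwise.
Firefighter: 90.5×10 = 905 N at 4.76 m → arm 1.706 m → τ = 1544 N·m clockwise.
Wall normal N acts horizontally at the top; its moment arm is the height L sinθ = 5.96·sin69° = 5.564 m, counterclockwise.
Στ = 0 ⇒ N × 5.564 = 1751 ⇒ N = 315 N.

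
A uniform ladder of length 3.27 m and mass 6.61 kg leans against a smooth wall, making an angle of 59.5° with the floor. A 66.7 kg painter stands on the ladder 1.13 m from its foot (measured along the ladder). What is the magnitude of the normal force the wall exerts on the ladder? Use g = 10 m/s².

N_wall ≈ 155 N

Sum moments about the foot of the ladder (the floor normal and friction both act there and drop out).
Ladder weight 6.61×10 = 66.1 N acts at 1.635 m along the ladder; its horizontal arm is 1.635·cos59.5° = 0.8298 m → τ = 54.85 N·m clockwise.
Painter: 66.7×10 = 667 N at 1.13 m → arm 0.5735 m → τ = 382.5 N·m clockwise.
Wall normal N acts horizontally at the top; its moment arm is the height L sinθ = 3.27·sin59.5° = 2.818 m, counterclockwise.
Setting net torque to zero: N × 2.818 = 437.4 → N = 155 N.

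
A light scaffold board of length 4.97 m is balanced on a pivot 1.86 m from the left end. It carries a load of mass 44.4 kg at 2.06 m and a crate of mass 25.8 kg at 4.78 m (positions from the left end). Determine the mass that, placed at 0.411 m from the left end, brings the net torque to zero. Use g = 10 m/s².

Take moments about the pivot (at 1.86 m from the left end).
Load: 44.4 × 10 = 444 N down at 2.06 m → arm 0.2 m, τ = 444 × 0.2 = 88.8 N·m clockwise.
Crate: 25.8 × 10 = 258 N down at 4.78 m → arm 2.92 m, τ = 258 × 2.92 = 753.4 N·m clockwise.
Net moment of known loads = 842.2 N·m clockwise.
An unknown mass m at 0.411 m has arm 1.449 m; its moment is m·g·1.449 counterclockwise.
For rotational equilibrium, m × 10 × 1.449 = 842.2, so m = 842.2 / (10 × 1.449) = 58.1 kg.

m ≈ 58.1 kg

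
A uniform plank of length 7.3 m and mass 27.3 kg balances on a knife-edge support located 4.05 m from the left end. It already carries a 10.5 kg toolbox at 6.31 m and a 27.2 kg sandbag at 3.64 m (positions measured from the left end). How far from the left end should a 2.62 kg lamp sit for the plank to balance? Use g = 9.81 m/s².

Take moments about the knife-edge support (at 4.05 m from the left end).
Beam weight: 27.3 × 9.81 = 267.8 N down at 3.65 m → arm 0.4 m, τ = 267.8 × 0.4 = 107.1 N·m counterclockwise.
Toolbox: 10.5 × 9.81 = 103 N down at 6.31 m → arm 2.26 m, τ = 103 × 2.26 = 232.8 N·m clockwise.
Sandbag: 27.2 × 9.81 = 266.8 N down at 3.64 m → arm 0.41 m, τ = 266.8 × 0.41 = 109.4 N·m counterclockwise.
Net moment of existing loads = 16.3 N·m clockwise.
The lamp weighs 2.62 × 9.81 = 25.7 N and must supply an equal counterclockwise moment, so its lever arm about the knife-edge support is 16.3 / 25.7 = 0.634 m.
That puts it at 4.05 − 0.634 = 3.42 m from the left end.

x ≈ 3.42 m from the left end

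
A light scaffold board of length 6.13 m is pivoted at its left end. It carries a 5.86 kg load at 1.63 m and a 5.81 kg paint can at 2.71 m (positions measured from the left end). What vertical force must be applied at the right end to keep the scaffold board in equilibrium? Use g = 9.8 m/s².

About the left end:
Load: 5.86 × 9.8 = 57.43 N down at 1.63 m → arm 1.63 m, τ = 57.43 × 1.63 = 93.61 N·m clockwise.
Paint can: 5.81 × 9.8 = 56.94 N down at 2.71 m → arm 2.71 m, τ = 56.94 × 2.71 = 154.3 N·m clockwise.
Net moment of the loads = 247.9 N·m clockwise.
The upward force F acts at the right end, arm 6.13 m, giving F × 6.13 counterclockwise.
Balancing moments: F × 6.13 = 247.9, giving F = 247.9 / 6.13 = 40.4 N.

F ≈ 40.4 N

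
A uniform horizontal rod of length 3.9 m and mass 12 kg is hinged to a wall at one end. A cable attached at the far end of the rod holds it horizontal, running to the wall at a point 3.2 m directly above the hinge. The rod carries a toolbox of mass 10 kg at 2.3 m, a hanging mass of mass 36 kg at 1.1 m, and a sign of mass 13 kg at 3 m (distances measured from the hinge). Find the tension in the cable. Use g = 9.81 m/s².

Taking torques about the hinge:
Beam weight: 12 × 9.81 = 117.7 N down at 1.95 m → arm 1.95 m, τ = 117.7 × 1.95 = 229.5 N·m clockwise.
Toolbox: 10 × 9.81 = 98.1 N down at 2.3 m → arm 2.3 m, τ = 98.1 × 2.3 = 225.6 N·m clockwise.
Hanging mass: 36 × 9.81 = 353.2 N down at 1.1 m → arm 1.1 m, τ = 353.2 × 1.1 = 388.5 N·m clockwise.
Sign: 13 × 9.81 = 127.5 N down at 3 m → arm 3 m, τ = 127.5 × 3 = 382.5 N·m clockwise.
Total clockwise load moment = 1226 N·m.
The cable tension T acts at 3.9 m; only its component perpendicular to the rod, T sinθ, produces torque. sinθ = h/√(h²+d²) = 3.2/√(3.2²+3.9²) = 0.6343.
Στ = 0 ⇒ T × 3.9 × 0.6343 = 1226 ⇒ T = 1226 / 2.474 = 496 N.

T ≈ 496 N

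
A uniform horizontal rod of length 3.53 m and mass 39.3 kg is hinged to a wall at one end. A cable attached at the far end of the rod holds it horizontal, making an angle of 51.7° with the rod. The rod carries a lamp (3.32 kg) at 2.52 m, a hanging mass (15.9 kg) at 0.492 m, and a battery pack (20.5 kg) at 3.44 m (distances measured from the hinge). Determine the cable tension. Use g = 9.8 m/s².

T ≈ 552 N

Taking torques about the hinge:
Beam weight: 39.3 × 9.8 = 385.1 N down at 1.765 m → arm 1.765 m, τ = 385.1 × 1.765 = 679.7 N·m clockwise.
Lamp: 3.32 × 9.8 = 32.54 N down at 2.52 m → arm 2.52 m, τ = 32.54 × 2.52 = 82 N·m clockwise.
Hanging mass: 15.9 × 9.8 = 155.8 N down at 0.492 m → arm 0.492 m, τ = 155.8 × 0.492 = 76.65 N·m clockwise.
Battery pack: 20.5 × 9.8 = 200.9 N down at 3.44 m → arm 3.44 m, τ = 200.9 × 3.44 = 691.1 N·m clockwise.
Total clockwise load moment = 1529 N·m.
The cable tension T acts at 3.53 m; only its component perpendicular to the rod, T sinθ, produces torque. sin 51.7° = 0.7848.
Balancing moments: T × 3.53 × 0.7848 = 1529, giving T = 1529 / 2.77 = 552 N.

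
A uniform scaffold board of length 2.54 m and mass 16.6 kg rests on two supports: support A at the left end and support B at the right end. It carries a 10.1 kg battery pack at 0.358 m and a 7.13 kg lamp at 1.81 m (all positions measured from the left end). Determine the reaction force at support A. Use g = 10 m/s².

About support B:
Beam weight: 16.6 × 10 = 166 N down at 1.27 m → arm 1.27 m, τ = 166 × 1.27 = 210.8 N·m counterclockwise.
Battery pack: 10.1 × 10 = 101 N down at 0.358 m → arm 2.182 m, τ = 101 × 2.182 = 220.4 N·m counterclockwise.
Lamp: 7.13 × 10 = 71.3 N down at 1.81 m → arm 0.73 m, τ = 71.3 × 0.73 = 52.05 N·m counterclockwise.
Net load moment about support B = 483.3 N·m counterclockwise.
Reaction R at support A is upward at 0 m, arm 2.54 m → moment R × 2.54 clockwise.
For rotational equilibrium, R × 2.54 = 483.3, so R = 190 N.

R_A ≈ 190 N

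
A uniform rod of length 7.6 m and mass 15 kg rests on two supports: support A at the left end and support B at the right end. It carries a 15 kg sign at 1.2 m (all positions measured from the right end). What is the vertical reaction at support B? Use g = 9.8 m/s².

About support A:
Beam weight: 15 × 9.8 = 147 N down at 3.8 m → arm 3.8 m, τ = 147 × 3.8 = 558.6 N·m clockwise.
Sign: 15 × 9.8 = 147 N down at 1.2 m → arm 6.4 m, τ = 147 × 6.4 = 940.8 N·m clockwise.
Net load moment about support A = 1499 N·m clockwise.
Reaction R at support B is upward at 0 m, arm 7.6 m → moment R × 7.6 counterclockwise.
Balancing moments: R × 7.6 = 1499, giving R = 197 N.

R_B ≈ 197 N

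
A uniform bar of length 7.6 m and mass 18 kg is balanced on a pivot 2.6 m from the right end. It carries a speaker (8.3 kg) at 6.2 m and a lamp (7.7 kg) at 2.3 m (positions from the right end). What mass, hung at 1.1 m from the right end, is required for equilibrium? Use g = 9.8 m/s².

Taking torques about the pivot (at 2.6 m from the right end):
Beam weight: 18 × 9.8 = 176.4 N down at 3.8 m → arm 1.2 m, τ = 176.4 × 1.2 = 211.7 N·m counterclockwise.
Speaker: 8.3 × 9.8 = 81.34 N down at 6.2 m → arm 3.6 m, τ = 81.34 × 3.6 = 292.8 N·m counterclockwise.
Lamp: 7.7 × 9.8 = 75.46 N down at 2.3 m → arm 0.3 m, τ = 75.46 × 0.3 = 22.64 N·m clockwise.
Net moment of known loads = 481.9 N·m counterclockwise.
An unknown mass m at 1.1 m has arm 1.5 m; its moment is m·g·1.5 clockwise.
For rotational equilibrium, m × 9.8 × 1.5 = 481.9, so m = 481.9 / (9.8 × 1.5) = 32.8 kg.

m ≈ 32.8 kg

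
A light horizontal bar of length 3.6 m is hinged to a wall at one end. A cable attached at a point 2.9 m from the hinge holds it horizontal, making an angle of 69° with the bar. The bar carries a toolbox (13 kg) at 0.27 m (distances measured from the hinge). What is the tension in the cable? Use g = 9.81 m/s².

T ≈ 12.7 N

Sum moments about the hinge (the unknown hinge reaction has zero arm there).
Toolbox: 13 × 9.81 = 127.5 N down at 0.27 m → arm 0.27 m, τ = 127.5 × 0.27 = 34.43 N·m clockwise.
Total clockwise load moment = 34.43 N·m.
The cable tension T acts at 2.9 m; only its component perpendicular to the bar, T sinθ, produces torque. sin 69° = 0.9336.
Balancing moments: T × 2.9 × 0.9336 = 34.43, giving T = 34.43 / 2.707 = 12.7 N.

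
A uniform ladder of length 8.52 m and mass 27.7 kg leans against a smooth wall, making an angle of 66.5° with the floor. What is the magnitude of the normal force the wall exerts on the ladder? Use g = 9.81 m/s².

N_wall ≈ 59.1 N

Take moments about the foot of the ladder.
Ladder weight 27.7×9.81 = 271.7 N acts at 4.26 m along the ladder; its horizontal arm is 4.26·cos66.5° = 1.699 m → τ = 461.6 N·m clockwise.
Wall normal N acts horizontally at the top; its moment arm is the height L sinθ = 8.52·sin66.5° = 7.813 m, counterclockwise.
Στ = 0 ⇒ N × 7.813 = 461.6 ⇒ N = 59.1 N.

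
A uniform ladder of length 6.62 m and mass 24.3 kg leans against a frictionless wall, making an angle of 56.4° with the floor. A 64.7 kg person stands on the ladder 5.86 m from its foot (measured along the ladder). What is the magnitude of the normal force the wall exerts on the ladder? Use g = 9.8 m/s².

N_wall ≈ 452 N

Take moments about the foot of the ladder.
Ladder weight 24.3×9.8 = 238.1 N acts at 3.31 m along the ladder; its horizontal arm is 3.31·cos56.4° = 1.832 m → τ = 436.2 N·m clockwise.
Person: 64.7×9.8 = 634.1 N at 5.86 m → arm 3.243 m → τ = 2056 N·m clockwise.
Wall normal N acts horizontally at the top; its moment arm is the height L sinθ = 6.62·sin56.4° = 5.514 m, counterclockwise.
Balancing moments: N × 5.514 = 2492, giving N = 452 N.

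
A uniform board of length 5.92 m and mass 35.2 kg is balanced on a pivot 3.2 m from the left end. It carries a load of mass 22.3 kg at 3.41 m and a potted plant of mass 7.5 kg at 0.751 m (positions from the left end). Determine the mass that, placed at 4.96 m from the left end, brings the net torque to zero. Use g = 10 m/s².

Choose the pivot (at 3.2 m from the left end) as the axis so the support reaction has zero arm there.
Beam weight: 35.2 × 10 = 352 N down at 2.96 m → arm 0.24 m, τ = 352 × 0.24 = 84.48 N·m counterclockwise.
Load: 22.3 × 10 = 223 N down at 3.41 m → arm 0.21 m, τ = 223 × 0.21 = 46.83 N·m clockwise.
Potted plant: 7.5 × 10 = 75 N down at 0.751 m → arm 2.449 m, τ = 75 × 2.449 = 183.7 N·m counterclockwise.
Net moment of known loads = 221.3 N·m counterclockwise.
An unknown mass m at 4.96 m has arm 1.76 m; its moment is m·g·1.76 clockwise.
Balancing moments: m × 10 × 1.76 = 221.3, giving m = 221.3 / (10 × 1.76) = 12.6 kg.

m ≈ 12.6 kg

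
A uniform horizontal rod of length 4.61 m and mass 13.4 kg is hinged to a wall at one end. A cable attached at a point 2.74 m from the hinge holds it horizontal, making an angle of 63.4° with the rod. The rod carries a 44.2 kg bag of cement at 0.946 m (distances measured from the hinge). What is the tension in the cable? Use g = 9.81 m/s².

Take moments about the hinge.
Beam weight: 13.4 × 9.81 = 131.5 N down at 2.305 m → arm 2.305 m, τ = 131.5 × 2.305 = 303.1 N·m clockwise.
Bag of cement: 44.2 × 9.81 = 433.6 N down at 0.946 m → arm 0.946 m, τ = 433.6 × 0.946 = 410.2 N·m clockwise.
Total clockwise load moment = 713.3 N·m.
The cable tension T acts at 2.74 m; only its component perpendicular to the rod, T sinθ, produces torque. sin 63.4° = 0.8942.
For rotational equilibrium, T × 2.74 × 0.8942 = 713.3, so T = 713.3 / 2.45 = 291 N.

T ≈ 291 N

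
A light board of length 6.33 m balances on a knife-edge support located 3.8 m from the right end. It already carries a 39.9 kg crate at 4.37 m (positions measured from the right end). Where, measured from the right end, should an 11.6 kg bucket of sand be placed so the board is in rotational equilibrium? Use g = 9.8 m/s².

Take moments about the knife-edge support (at 3.8 m from the right end).
Crate: 39.9 × 9.8 = 391 N down at 4.37 m → arm 0.57 m, τ = 391 × 0.57 = 222.9 N·m counterclockwise.
Net moment of existing loads = 222.9 N·m counterclockwise.
The bucket of sand weighs 11.6 × 9.8 = 113.7 N and must supply an equal clockwise moment, so its lever arm about the knife-edge support is 222.9 / 113.7 = 1.96 m.
That puts it at 3.8 − 1.96 = 1.84 m from the right end.

x ≈ 1.84 m from the right end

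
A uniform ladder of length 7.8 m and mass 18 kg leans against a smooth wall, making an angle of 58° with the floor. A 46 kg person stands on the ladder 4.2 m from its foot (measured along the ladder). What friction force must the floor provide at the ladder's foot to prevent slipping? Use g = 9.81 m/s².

f ≈ 207 N

Choose the foot of the ladder as the axis so the floor normal and friction both act there and drop out.
Ladder weight 18×9.81 = 176.6 N acts at 3.9 m along the ladder; its horizontal arm is 3.9·cos58° = 2.067 m → τ = 365 N·m clockwise.
Person: 46×9.81 = 451.3 N at 4.2 m → arm 2.226 m → τ = 1005 N·m clockwise.
Wall normal N acts horizontally at the top; its moment arm is the height L sinθ = 7.8·sin58° = 6.615 m, counterclockwise.
Setting net torque to zero: N × 6.615 = 1370 → N = 207 N.
ΣFx = 0: friction at the foot balances the wall's push, so f = N_wall = 207 N.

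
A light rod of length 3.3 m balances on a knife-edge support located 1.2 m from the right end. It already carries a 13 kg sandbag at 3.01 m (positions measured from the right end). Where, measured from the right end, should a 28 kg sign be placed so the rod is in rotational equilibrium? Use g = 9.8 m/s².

x ≈ 0.36 m from the right end

About the knife-edge support (at 1.2 m from the right end):
Sandbag: 13 × 9.8 = 127.4 N down at 3.01 m → arm 1.81 m, τ = 127.4 × 1.81 = 230.6 N·m counterclockwise.
Net moment of existing loads = 230.6 N·m counterclockwise.
The sign weighs 28 × 9.8 = 274.4 N and must supply an equal clockwise moment, so its lever arm about the knife-edge support is 230.6 / 274.4 = 0.84 m.
That puts it at 1.2 − 0.84 = 0.36 m from the right end.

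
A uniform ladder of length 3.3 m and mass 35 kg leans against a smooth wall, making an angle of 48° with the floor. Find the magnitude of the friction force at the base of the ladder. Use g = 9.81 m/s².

f ≈ 155 N

Choose the foot of the ladder as the axis so the floor normal and friction both act there and drop out.
Ladder weight 35×9.81 = 343.4 N acts at 1.65 m along the ladder; its horizontal arm is 1.65·cos48° = 1.104 m → τ = 379.1 N·m clockwise.
Wall normal N acts horizontally at the top; its moment arm is the height L sinθ = 3.3·sin48° = 2.452 m, counterclockwise.
Στ = 0 ⇒ N × 2.452 = 379.1 ⇒ N = 155 N.
ΣFx = 0: friction at the foot balances the wall's push, so f = N_wall = 155 N.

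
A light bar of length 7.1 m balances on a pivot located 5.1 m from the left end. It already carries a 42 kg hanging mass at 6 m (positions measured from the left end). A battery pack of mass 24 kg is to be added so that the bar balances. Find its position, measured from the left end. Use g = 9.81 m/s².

Taking torques about the pivot (at 5.1 m from the left end):
Hanging mass: 42 × 9.81 = 412 N down at 6 m → arm 0.9 m, τ = 412 × 0.9 = 370.8 N·m clockwise.
Net moment of existing loads = 370.8 N·m clockwise.
The battery pack weighs 24 × 9.81 = 235.4 N and must supply an equal counterclockwise moment, so its lever arm about the pivot is 370.8 / 235.4 = 1.58 m.
That puts it at 5.1 − 1.58 = 3.52 m from the left end.

x ≈ 3.52 m from the left end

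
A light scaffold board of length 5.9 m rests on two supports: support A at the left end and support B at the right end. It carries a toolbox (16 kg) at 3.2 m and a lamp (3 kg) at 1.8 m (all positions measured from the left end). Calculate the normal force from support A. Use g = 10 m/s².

R_A ≈ 94.1 N

About support B:
Toolbox: 16 × 10 = 160 N down at 3.2 m → arm 2.7 m, τ = 160 × 2.7 = 432 N·m counterclockwise.
Lamp: 3 × 10 = 30 N down at 1.8 m → arm 4.1 m, τ = 30 × 4.1 = 123 N·m counterclockwise.
Net load moment about support B = 555 N·m counterclockwise.
Reaction R at support A is upward at 0 m, arm 5.9 m → moment R × 5.9 clockwise.
Setting net torque to zero: R × 5.9 = 555 → R = 94.1 N.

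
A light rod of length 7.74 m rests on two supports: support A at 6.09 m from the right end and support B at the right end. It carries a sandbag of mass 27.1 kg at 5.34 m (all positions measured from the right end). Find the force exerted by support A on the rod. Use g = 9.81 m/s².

R_A ≈ 233 N

About support B:
Sandbag: 27.1 × 9.81 = 265.9 N down at 5.34 m → arm 5.34 m, τ = 265.9 × 5.34 = 1420 N·m counterclockwise.
Net load moment about support B = 1420 N·m counterclockwise.
Reaction R at support A is upward at 6.09 m, arm 6.09 m → moment R × 6.09 clockwise.
Στ = 0 ⇒ R × 6.09 = 1420 ⇒ R = 233 N.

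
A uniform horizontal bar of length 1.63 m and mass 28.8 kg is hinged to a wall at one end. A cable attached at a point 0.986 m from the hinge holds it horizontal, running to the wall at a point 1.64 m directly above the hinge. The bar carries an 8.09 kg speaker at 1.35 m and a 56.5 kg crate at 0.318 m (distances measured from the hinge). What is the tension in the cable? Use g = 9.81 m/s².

T ≈ 608 N

About the hinge:
Beam weight: 28.8 × 9.81 = 282.5 N down at 0.815 m → arm 0.815 m, τ = 282.5 × 0.815 = 230.2 N·m clockwise.
Speaker: 8.09 × 9.81 = 79.36 N down at 1.35 m → arm 1.35 m, τ = 79.36 × 1.35 = 107.1 N·m clockwise.
Crate: 56.5 × 9.81 = 554.3 N down at 0.318 m → arm 0.318 m, τ = 554.3 × 0.318 = 176.3 N·m clockwise.
Total clockwise load moment = 513.6 N·m.
The cable tension T acts at 0.986 m; only its component perpendicular to the bar, T sinθ, produces torque. sinθ = h/√(h²+d²) = 1.64/√(1.64²+0.986²) = 0.857.
Balancing moments: T × 0.986 × 0.857 = 513.6, giving T = 513.6 / 0.845 = 608 N.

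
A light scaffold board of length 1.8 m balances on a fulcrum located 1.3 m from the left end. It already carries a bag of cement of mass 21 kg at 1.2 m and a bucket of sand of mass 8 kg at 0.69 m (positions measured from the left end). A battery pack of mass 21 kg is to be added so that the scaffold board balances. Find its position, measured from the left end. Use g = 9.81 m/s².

Choose the fulcrum (at 1.3 m from the left end) as the axis so the support reaction has zero arm there.
Bag of cement: 21 × 9.81 = 206 N down at 1.2 m → arm 0.1 m, τ = 206 × 0.1 = 20.6 N·m counterclockwise.
Bucket of sand: 8 × 9.81 = 78.48 N down at 0.69 m → arm 0.61 m, τ = 78.48 × 0.61 = 47.87 N·m counterclockwise.
Net moment of existing loads = 68.47 N·m counterclockwise.
The battery pack weighs 21 × 9.81 = 206 N and must supply an equal clockwise moment, so its lever arm about the fulcrum is 68.47 / 206 = 0.332 m.
That puts it at 1.3 + 0.332 = 1.63 m from the left end.

x ≈ 1.63 m from the left end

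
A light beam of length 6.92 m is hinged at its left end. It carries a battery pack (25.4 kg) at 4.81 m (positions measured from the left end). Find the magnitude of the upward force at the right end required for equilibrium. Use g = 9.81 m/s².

About the left end:
Battery pack: 25.4 × 9.81 = 249.2 N down at 4.81 m → arm 4.81 m, τ = 249.2 × 4.81 = 1199 N·m clockwise.
Net moment of the loads = 1199 N·m clockwise.
The upward force F acts at the right end, arm 6.92 m, giving F × 6.92 counterclockwise.
Στ = 0 ⇒ F × 6.92 = 1199 ⇒ F = 1199 / 6.92 = 173 N.

F ≈ 173 N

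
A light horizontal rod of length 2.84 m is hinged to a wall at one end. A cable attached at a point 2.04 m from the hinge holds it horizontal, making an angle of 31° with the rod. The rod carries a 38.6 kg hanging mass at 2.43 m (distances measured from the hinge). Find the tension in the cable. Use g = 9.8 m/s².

T ≈ 875 N

About the hinge:
Hanging mass: 38.6 × 9.8 = 378.3 N down at 2.43 m → arm 2.43 m, τ = 378.3 × 2.43 = 919.3 N·m clockwise.
Total clockwise load moment = 919.3 N·m.
The cable tension T acts at 2.04 m; only its component perpendicular to the rod, T sinθ, produces torque. sin 31° = 0.515.
For rotational equilibrium, T × 2.04 × 0.515 = 919.3, so T = 919.3 / 1.051 = 875 N.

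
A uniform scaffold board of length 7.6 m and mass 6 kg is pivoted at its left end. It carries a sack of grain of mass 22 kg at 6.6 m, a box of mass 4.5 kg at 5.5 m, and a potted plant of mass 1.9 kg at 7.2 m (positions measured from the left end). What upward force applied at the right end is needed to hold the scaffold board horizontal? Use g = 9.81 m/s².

F ≈ 266 N

Take moments about the left end.
Beam weight: 6 × 9.81 = 58.86 N down at 3.8 m → arm 3.8 m, τ = 58.86 × 3.8 = 223.7 N·m clockwise.
Sack of grain: 22 × 9.81 = 215.8 N down at 6.6 m → arm 6.6 m, τ = 215.8 × 6.6 = 1424 N·m clockwise.
Box: 4.5 × 9.81 = 44.15 N down at 5.5 m → arm 5.5 m, τ = 44.15 × 5.5 = 242.8 N·m clockwise.
Potted plant: 1.9 × 9.81 = 18.64 N down at 7.2 m → arm 7.2 m, τ = 18.64 × 7.2 = 134.2 N·m clockwise.
Net moment of the loads = 2025 N·m clockwise.
The upward force F acts at the right end, arm 7.6 m, giving F × 7.6 counterclockwise.
Στ = 0 ⇒ F × 7.6 = 2025 ⇒ F = 2025 / 7.6 = 266 N.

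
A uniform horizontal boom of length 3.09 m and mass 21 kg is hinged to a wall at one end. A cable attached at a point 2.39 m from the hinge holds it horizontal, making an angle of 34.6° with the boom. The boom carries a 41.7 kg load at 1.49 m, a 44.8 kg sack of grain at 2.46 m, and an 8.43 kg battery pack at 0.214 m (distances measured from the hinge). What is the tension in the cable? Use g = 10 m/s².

T ≈ 1520 N

Choose the hinge as the axis so the unknown hinge reaction has zero arm there.
Beam weight: 21 × 10 = 210 N down at 1.545 m → arm 1.545 m, τ = 210 × 1.545 = 324.4 N·m clockwise.
Load: 41.7 × 10 = 417 N down at 1.49 m → arm 1.49 m, τ = 417 × 1.49 = 621.3 N·m clockwise.
Sack of grain: 44.8 × 10 = 448 N down at 2.46 m → arm 2.46 m, τ = 448 × 2.46 = 1102 N·m clockwise.
Battery pack: 8.43 × 10 = 84.3 N down at 0.214 m → arm 0.214 m, τ = 84.3 × 0.214 = 18.04 N·m clockwise.
Total clockwise load moment = 2066 N·m.
The cable tension T acts at 2.39 m; only its component perpendicular to the boom, T sinθ, produces torque. sin 34.6° = 0.5678.
Setting net torque to zero: T × 2.39 × 0.5678 = 2066 → T = 2066 / 1.357 = 1520 N.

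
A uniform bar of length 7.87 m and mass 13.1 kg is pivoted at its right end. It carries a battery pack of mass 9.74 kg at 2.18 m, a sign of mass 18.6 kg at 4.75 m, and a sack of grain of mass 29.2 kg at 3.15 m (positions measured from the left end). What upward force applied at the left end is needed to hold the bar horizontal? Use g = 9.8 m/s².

F ≈ 377 N

About the right end:
Beam weight: 13.1 × 9.8 = 128.4 N down at 3.935 m → arm 3.935 m, τ = 128.4 × 3.935 = 505.3 N·m counterclockwise.
Battery pack: 9.74 × 9.8 = 95.45 N down at 2.18 m → arm 5.69 m, τ = 95.45 × 5.69 = 543.1 N·m counterclockwise.
Sign: 18.6 × 9.8 = 182.3 N down at 4.75 m → arm 3.12 m, τ = 182.3 × 3.12 = 568.8 N·m counterclockwise.
Sack of grain: 29.2 × 9.8 = 286.2 N down at 3.15 m → arm 4.72 m, τ = 286.2 × 4.72 = 1351 N·m counterclockwise.
Net moment of the loads = 2968 N·m counterclockwise.
The upward force F acts at the left end, arm 7.87 m, giving F × 7.87 clockwise.
Setting net torque to zero: F × 7.87 = 2968 → F = 2968 / 7.87 = 377 N.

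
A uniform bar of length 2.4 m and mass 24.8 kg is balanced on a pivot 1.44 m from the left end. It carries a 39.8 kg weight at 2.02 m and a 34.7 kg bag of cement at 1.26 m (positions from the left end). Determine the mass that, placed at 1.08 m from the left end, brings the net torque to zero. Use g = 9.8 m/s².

m ≈ 30.2 kg

Choose the pivot (at 1.44 m from the left end) as the axis so the support reaction has zero arm there.
Beam weight: 24.8 × 9.8 = 243 N down at 1.2 m → arm 0.24 m, τ = 243 × 0.24 = 58.32 N·m counterclockwise.
Weight: 39.8 × 9.8 = 390 N down at 2.02 m → arm 0.58 m, τ = 390 × 0.58 = 226.2 N·m clockwise.
Bag of cement: 34.7 × 9.8 = 340.1 N down at 1.26 m → arm 0.18 m, τ = 340.1 × 0.18 = 61.22 N·m counterclockwise.
Net moment of known loads = 106.7 N·m clockwise.
An unknown mass m at 1.08 m has arm 0.36 m; its moment is m·g·0.36 counterclockwise.
Balancing moments: m × 9.8 × 0.36 = 106.7, giving m = 106.7 / (9.8 × 0.36) = 30.2 kg.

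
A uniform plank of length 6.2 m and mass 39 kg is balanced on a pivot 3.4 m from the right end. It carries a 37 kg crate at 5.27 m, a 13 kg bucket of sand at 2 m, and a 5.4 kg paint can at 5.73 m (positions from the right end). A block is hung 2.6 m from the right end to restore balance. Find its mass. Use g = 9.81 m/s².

m ≈ 64.8 kg

Choose the pivot (at 3.4 m from the right end) as the axis so the support reaction has zero arm there.
Beam weight: 39 × 9.81 = 382.6 N down at 3.1 m → arm 0.3 m, τ = 382.6 × 0.3 = 114.8 N·m clockwise.
Crate: 37 × 9.81 = 363 N down at 5.27 m → arm 1.87 m, τ = 363 × 1.87 = 678.8 N·m counterclockwise.
Bucket of sand: 13 × 9.81 = 127.5 N down at 2 m → arm 1.4 m, τ = 127.5 × 1.4 = 178.5 N·m clockwise.
Paint can: 5.4 × 9.81 = 52.97 N down at 5.73 m → arm 2.33 m, τ = 52.97 × 2.33 = 123.4 N·m counterclockwise.
Net moment of known loads = 508.9 N·m counterclockwise.
An unknown mass m at 2.6 m has arm 0.8 m; its moment is m·g·0.8 clockwise.
For rotational equilibrium, m × 9.81 × 0.8 = 508.9, so m = 508.9 / (9.81 × 0.8) = 64.8 kg.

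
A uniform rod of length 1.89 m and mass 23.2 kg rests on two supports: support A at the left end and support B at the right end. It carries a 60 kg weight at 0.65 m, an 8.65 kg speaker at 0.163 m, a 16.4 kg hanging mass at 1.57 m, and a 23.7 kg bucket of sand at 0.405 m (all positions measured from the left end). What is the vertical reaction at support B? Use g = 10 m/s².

R_B ≈ 517 N

About support A:
Beam weight: 23.2 × 10 = 232 N down at 0.945 m → arm 0.945 m, τ = 232 × 0.945 = 219.2 N·m clockwise.
Weight: 60 × 10 = 600 N down at 0.65 m → arm 0.65 m, τ = 600 × 0.65 = 390 N·m clockwise.
Speaker: 8.65 × 10 = 86.5 N down at 0.163 m → arm 0.163 m, τ = 86.5 × 0.163 = 14.1 N·m clockwise.
Hanging mass: 16.4 × 10 = 164 N down at 1.57 m → arm 1.57 m, τ = 164 × 1.57 = 257.5 N·m clockwise.
Bucket of sand: 23.7 × 10 = 237 N down at 0.405 m → arm 0.405 m, τ = 237 × 0.405 = 95.98 N·m clockwise.
Net load moment about support A = 976.8 N·m clockwise.
Reaction R at support B is upward at 1.89 m, arm 1.89 m → moment R × 1.89 counterclockwise.
Balancing moments: R × 1.89 = 976.8, giving R = 517 N.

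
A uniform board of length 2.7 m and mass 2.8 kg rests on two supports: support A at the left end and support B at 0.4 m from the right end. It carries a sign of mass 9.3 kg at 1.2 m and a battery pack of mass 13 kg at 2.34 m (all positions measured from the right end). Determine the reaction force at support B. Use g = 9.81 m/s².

R_B ≈ 95.6 N

Taking torques about support A:
Beam weight: 2.8 × 9.81 = 27.47 N down at 1.35 m → arm 1.35 m, τ = 27.47 × 1.35 = 37.08 N·m clockwise.
Sign: 9.3 × 9.81 = 91.23 N down at 1.2 m → arm 1.5 m, τ = 91.23 × 1.5 = 136.8 N·m clockwise.
Battery pack: 13 × 9.81 = 127.5 N down at 2.34 m → arm 0.36 m, τ = 127.5 × 0.36 = 45.9 N·m clockwise.
Net load moment about support A = 219.8 N·m clockwise.
Reaction R at support B is upward at 0.4 m, arm 2.3 m → moment R × 2.3 counterclockwise.
Στ = 0 ⇒ R × 2.3 = 219.8 ⇒ R = 95.6 N.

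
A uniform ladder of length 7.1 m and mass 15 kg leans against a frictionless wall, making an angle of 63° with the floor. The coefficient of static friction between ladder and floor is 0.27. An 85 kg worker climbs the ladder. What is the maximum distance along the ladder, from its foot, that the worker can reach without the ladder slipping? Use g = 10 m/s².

d ≈ 3.8 m

About the foot of the ladder:
Ladder weight 15×10 = 150 N acts at 3.55 m along the ladder; its horizontal arm is 3.55·cos63° = 1.612 m → τ = 241.8 N·m clockwise.
Worker weight 85×10 = 850 N at distance d → arm d·cos63° → τ = 850·d·0.454 clockwise.
Wall normal N at the top has arm L sinθ = 6.326 m counterclockwise, so Στ = 0 gives N·6.326 = 241.8 + 385.9·d.
ΣFy = 0 ⇒ N_floor = 1000 N, so the maximum friction is μ_s·N_floor = 0.27×1000 = 270 N. ΣFx = 0 ⇒ N_wall = f, so at the slipping point N = 270 N.
Substituting: 270×6.326 = 241.8 + 385.9·d ⇒ d = (1708 − 241.8) / 385.9 = 3.8 m.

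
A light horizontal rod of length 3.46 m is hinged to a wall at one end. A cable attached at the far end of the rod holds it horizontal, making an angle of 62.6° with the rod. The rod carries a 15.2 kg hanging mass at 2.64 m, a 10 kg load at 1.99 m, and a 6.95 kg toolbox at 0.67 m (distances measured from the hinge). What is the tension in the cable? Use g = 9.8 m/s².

T ≈ 206 N

Sum moments about the hinge (the unknown hinge reaction has zero arm there).
Hanging mass: 15.2 × 9.8 = 149 N down at 2.64 m → arm 2.64 m, τ = 149 × 2.64 = 393.4 N·m clockwise.
Load: 10 × 9.8 = 98 N down at 1.99 m → arm 1.99 m, τ = 98 × 1.99 = 195 N·m clockwise.
Toolbox: 6.95 × 9.8 = 68.11 N down at 0.67 m → arm 0.67 m, τ = 68.11 × 0.67 = 45.63 N·m clockwise.
Total clockwise load moment = 634 N·m.
The cable tension T acts at 3.46 m; only its component perpendicular to the rod, T sinθ, produces torque. sin 62.6° = 0.8878.
Στ = 0 ⇒ T × 3.46 × 0.8878 = 634 ⇒ T = 634 / 3.072 = 206 N.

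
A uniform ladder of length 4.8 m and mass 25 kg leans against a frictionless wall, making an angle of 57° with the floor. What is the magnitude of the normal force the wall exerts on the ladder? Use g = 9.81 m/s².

Take moments about the foot of the ladder.
Ladder weight 25×9.81 = 245.2 N acts at 2.4 m along the ladder; its horizontal arm is 2.4·cos57° = 1.307 m → τ = 320.5 N·m clockwise.
Wall normal N acts horizontally at the top; its moment arm is the height L sinθ = 4.8·sin57° = 4.026 m, counterclockwise.
Balancing moments: N × 4.026 = 320.5, giving N = 79.6 N.

N_wall ≈ 79.6 N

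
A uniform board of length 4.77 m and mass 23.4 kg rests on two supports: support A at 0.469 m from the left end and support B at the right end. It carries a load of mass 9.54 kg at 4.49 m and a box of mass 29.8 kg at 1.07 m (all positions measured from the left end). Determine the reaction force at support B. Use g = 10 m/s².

R_B ≈ 235 N

Take moments about support A.
Beam weight: 23.4 × 10 = 234 N down at 2.385 m → arm 1.916 m, τ = 234 × 1.916 = 448.3 N·m clockwise.
Load: 9.54 × 10 = 95.4 N down at 4.49 m → arm 4.021 m, τ = 95.4 × 4.021 = 383.6 N·m clockwise.
Box: 29.8 × 10 = 298 N down at 1.07 m → arm 0.601 m, τ = 298 × 0.601 = 179.1 N·m clockwise.
Net load moment about support A = 1011 N·m clockwise.
Reaction R at support B is upward at 4.77 m, arm 4.301 m → moment R × 4.301 counterclockwise.
Balancing moments: R × 4.301 = 1011, giving R = 235 N.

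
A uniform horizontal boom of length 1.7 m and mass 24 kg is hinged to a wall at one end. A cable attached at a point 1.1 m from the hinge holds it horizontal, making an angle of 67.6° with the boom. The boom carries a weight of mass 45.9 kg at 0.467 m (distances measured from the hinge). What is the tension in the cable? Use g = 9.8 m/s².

Take moments about the hinge.
Beam weight: 24 × 9.8 = 235.2 N down at 0.85 m → arm 0.85 m, τ = 235.2 × 0.85 = 199.9 N·m clockwise.
Weight: 45.9 × 9.8 = 449.8 N down at 0.467 m → arm 0.467 m, τ = 449.8 × 0.467 = 210.1 N·m clockwise.
Total clockwise load moment = 410 N·m.
The cable tension T acts at 1.1 m; only its component perpendicular to the boom, T sinθ, produces torque. sin 67.6° = 0.9245.
Balancing moments: T × 1.1 × 0.9245 = 410, giving T = 410 / 1.017 = 403 N.

T ≈ 403 N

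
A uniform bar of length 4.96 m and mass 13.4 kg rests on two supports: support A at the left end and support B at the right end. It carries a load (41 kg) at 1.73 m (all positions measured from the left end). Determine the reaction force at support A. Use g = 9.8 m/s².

Choose support B as the axis so its reaction then has zero moment arm.
Beam weight: 13.4 × 9.8 = 131.3 N down at 2.48 m → arm 2.48 m, τ = 131.3 × 2.48 = 325.6 N·m counterclockwise.
Load: 41 × 9.8 = 401.8 N down at 1.73 m → arm 3.23 m, τ = 401.8 × 3.23 = 1298 N·m counterclockwise.
Net load moment about support B = 1624 N·m counterclockwise.
Reaction R at support A is upward at 0 m, arm 4.96 m → moment R × 4.96 clockwise.
Setting net torque to zero: R × 4.96 = 1624 → R = 327 N.

R_A ≈ 327 N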